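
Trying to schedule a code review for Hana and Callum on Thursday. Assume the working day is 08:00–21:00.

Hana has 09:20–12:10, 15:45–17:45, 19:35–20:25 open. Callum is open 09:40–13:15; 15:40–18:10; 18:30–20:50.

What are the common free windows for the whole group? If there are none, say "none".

09:40-12:10, 15:45-17:45, 19:35-20:25

Hana ∩ Callum: 09:40-12:10, 15:45-17:45, 19:35-20:25.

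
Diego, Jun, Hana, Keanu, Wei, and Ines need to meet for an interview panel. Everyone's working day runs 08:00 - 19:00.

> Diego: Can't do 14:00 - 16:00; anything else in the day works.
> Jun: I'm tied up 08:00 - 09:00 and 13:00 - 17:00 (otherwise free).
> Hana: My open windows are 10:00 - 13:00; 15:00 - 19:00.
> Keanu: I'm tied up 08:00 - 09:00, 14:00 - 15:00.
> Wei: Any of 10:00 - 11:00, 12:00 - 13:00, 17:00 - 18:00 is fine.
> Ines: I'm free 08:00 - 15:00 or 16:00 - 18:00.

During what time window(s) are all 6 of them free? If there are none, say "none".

10:00-11:00, 12:00-13:00, 17:00-18:00

Diego free: 08:00-14:00, 16:00-19:00 (invert busy blocks within the working day).
Jun free: 09:00-13:00, 17:00-19:00 (invert busy blocks within the working day).
Hana free: 10:00-13:00, 15:00-19:00.
Keanu free: 09:00-14:00, 15:00-19:00 (invert busy blocks within the working day).
Wei free: 10:00-11:00, 12:00-13:00, 17:00-18:00.
Ines free: 08:00-15:00, 16:00-18:00.
Diego ∩ Jun: 09:00-13:00, 17:00-19:00.
Diego ∩ Jun ∩ Hana: 10:00-13:00, 17:00-19:00.
Diego ∩ Jun ∩ Hana ∩ Keanu: 10:00-13:00, 17:00-19:00.
Diego ∩ Jun ∩ Hana ∩ Keanu ∩ Wei: 10:00-11:00, 12:00-13:00, 17:00-18:00.
Diego ∩ Jun ∩ Hana ∩ Keanu ∩ Wei ∩ Ines: 10:00-11:00, 12:00-13:00, 17:00-18:00.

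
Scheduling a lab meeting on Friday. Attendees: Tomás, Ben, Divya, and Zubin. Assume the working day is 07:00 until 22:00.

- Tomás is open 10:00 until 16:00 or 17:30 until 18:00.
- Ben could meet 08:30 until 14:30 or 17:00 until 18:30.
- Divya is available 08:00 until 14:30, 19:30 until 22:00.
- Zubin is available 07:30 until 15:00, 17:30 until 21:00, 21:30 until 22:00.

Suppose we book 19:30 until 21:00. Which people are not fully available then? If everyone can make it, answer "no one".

Ben, Tomás

Tomás: not fully free for 19:30-21:00. Ben: not fully free for 19:30-21:00. Divya: free for 19:30-21:00. Zubin: free for 19:30-21:00.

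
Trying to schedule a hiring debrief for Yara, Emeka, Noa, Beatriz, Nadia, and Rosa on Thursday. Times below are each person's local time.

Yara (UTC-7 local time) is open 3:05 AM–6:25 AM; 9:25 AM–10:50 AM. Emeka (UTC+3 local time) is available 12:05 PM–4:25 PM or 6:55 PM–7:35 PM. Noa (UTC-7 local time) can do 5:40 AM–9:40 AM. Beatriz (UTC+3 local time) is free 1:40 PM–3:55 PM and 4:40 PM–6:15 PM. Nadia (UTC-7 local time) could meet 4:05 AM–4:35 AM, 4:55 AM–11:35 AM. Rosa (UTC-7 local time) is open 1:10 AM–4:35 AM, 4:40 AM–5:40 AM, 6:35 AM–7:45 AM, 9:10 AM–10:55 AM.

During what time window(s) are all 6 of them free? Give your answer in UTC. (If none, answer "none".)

Yara in UTC: 10:05-13:25, 16:25-17:50 (add 7h to convert from UTC-7).
Emeka in UTC: 09:05-13:25, 15:55-16:35 (subtract 3h to convert from UTC+3).
Noa in UTC: 12:40-16:40 (add 7h to convert from UTC-7).
Beatriz in UTC: 10:40-12:55, 13:40-15:15 (subtract 3h to convert from UTC+3).
Nadia in UTC: 11:05-11:35, 11:55-18:35 (add 7h to convert from UTC-7).
Rosa in UTC: 08:10-11:35, 11:40-12:40, 13:35-14:45, 16:10-17:55 (add 7h to convert from UTC-7).
Yara ∩ Emeka: 10:05-13:25, 16:25-16:35.
Yara ∩ Emeka ∩ Noa: 12:40-13:25, 16:25-16:35.
Yara ∩ Emeka ∩ Noa ∩ Beatriz: 12:40-12:55.
Yara ∩ Emeka ∩ Noa ∩ Beatriz ∩ Nadia: 12:40-12:55.
Yara ∩ Emeka ∩ Noa ∩ Beatriz ∩ Nadia ∩ Rosa: ∅.
There is no time when everyone is free.

none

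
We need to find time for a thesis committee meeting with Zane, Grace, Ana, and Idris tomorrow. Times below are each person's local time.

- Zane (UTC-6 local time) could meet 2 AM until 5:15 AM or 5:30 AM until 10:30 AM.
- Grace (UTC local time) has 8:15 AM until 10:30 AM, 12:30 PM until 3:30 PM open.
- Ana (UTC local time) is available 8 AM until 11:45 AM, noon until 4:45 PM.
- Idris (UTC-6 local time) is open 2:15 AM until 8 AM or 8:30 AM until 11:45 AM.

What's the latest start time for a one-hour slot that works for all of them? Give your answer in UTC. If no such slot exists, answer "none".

14:30

Zane in UTC: 08:00-11:15, 11:30-16:30 (add 6h to convert from UTC-6).
Grace in UTC: 08:15-10:30, 12:30-15:30.
Ana in UTC: 08:00-11:45, 12:00-16:45.
Idris in UTC: 08:15-14:00, 14:30-17:45 (add 6h to convert from UTC-6).
Zane ∩ Grace: 08:15-10:30, 12:30-15:30.
Zane ∩ Grace ∩ Ana: 08:15-10:30, 12:30-15:30.
Zane ∩ Grace ∩ Ana ∩ Idris: 08:15-10:30, 12:30-14:00, 14:30-15:30.
The last common window of at least 60 minutes is 14:30-15:30; a 60-minute meeting can start as late as 14:30 and still end by 15:30.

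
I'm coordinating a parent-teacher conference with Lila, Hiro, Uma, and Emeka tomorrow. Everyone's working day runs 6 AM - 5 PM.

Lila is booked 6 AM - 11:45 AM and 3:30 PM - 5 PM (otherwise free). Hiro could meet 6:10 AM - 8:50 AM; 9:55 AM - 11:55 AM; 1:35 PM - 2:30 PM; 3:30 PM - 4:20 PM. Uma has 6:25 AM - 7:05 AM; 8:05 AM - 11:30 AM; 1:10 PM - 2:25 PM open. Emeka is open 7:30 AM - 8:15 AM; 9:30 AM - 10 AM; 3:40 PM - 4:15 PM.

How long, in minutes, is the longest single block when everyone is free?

0

Lila free: 11:45-15:30 (invert busy blocks within the working day).
Hiro free: 06:10-08:50, 09:55-11:55, 13:35-14:30, 15:30-16:20.
Uma free: 06:25-07:05, 08:05-11:30, 13:10-14:25.
Emeka free: 07:30-08:15, 09:30-10:00, 15:40-16:15.
Lila ∩ Hiro: 11:45-11:55, 13:35-14:30.
Lila ∩ Hiro ∩ Uma: 13:35-14:25.
Lila ∩ Hiro ∩ Uma ∩ Emeka: ∅.
There is no time when everyone is free.
No common window exists, so the longest block is 0 minutes.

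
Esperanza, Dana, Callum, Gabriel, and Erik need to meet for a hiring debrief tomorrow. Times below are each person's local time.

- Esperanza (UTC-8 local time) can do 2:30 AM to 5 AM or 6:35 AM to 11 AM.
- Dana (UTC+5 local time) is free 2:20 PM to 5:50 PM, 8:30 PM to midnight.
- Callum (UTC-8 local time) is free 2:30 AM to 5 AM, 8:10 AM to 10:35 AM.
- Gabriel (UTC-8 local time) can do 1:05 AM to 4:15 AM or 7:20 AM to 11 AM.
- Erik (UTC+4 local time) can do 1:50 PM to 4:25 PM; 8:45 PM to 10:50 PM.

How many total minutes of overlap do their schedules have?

Esperanza in UTC: 10:30-13:00, 14:35-19:00 (add 8h to convert from UTC-8).
Dana in UTC: 09:20-12:50, 15:30-19:00 (subtract 5h to convert from UTC+5).
Callum in UTC: 10:30-13:00, 16:10-18:35 (add 8h to convert from UTC-8).
Gabriel in UTC: 09:05-12:15, 15:20-19:00 (add 8h to convert from UTC-8).
Erik in UTC: 09:50-12:25, 16:45-18:50 (subtract 4h to convert from UTC+4).
Esperanza ∩ Dana: 10:30-12:50, 15:30-19:00.
Esperanza ∩ Dana ∩ Callum: 10:30-12:50, 16:10-18:35.
Esperanza ∩ Dana ∩ Callum ∩ Gabriel: 10:30-12:15, 16:10-18:35.
Esperanza ∩ Dana ∩ Callum ∩ Gabriel ∩ Erik: 10:30-12:15, 16:45-18:35.
Summing the common windows: 105 + 110 = 215 minutes.

215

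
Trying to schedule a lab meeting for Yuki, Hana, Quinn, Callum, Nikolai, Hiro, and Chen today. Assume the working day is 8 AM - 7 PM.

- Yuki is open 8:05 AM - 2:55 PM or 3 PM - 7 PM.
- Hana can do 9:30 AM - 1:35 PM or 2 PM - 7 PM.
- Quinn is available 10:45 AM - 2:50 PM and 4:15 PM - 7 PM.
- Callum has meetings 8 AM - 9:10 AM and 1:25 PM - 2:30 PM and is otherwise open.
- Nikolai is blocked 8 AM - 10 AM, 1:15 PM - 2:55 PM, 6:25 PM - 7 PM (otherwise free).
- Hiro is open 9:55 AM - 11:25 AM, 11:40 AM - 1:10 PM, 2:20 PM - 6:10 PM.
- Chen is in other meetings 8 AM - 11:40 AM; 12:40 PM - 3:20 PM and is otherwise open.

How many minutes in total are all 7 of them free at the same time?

175

Yuki free: 08:05-14:55, 15:00-19:00.
Hana free: 09:30-13:35, 14:00-19:00.
Quinn free: 10:45-14:50, 16:15-19:00.
Callum free: 09:10-13:25, 14:30-19:00 (invert busy blocks within the working day).
Nikolai free: 10:00-13:15, 14:55-18:25 (invert busy blocks within the working day).
Hiro free: 09:55-11:25, 11:40-13:10, 14:20-18:10.
Chen free: 11:40-12:40, 15:20-19:00 (invert busy blocks within the working day).
Yuki ∩ Hana: 09:30-13:35, 14:00-14:55, 15:00-19:00.
Yuki ∩ Hana ∩ Quinn: 10:45-13:35, 14:00-14:50, 16:15-19:00.
Yuki ∩ Hana ∩ Quinn ∩ Callum: 10:45-13:25, 14:30-14:50, 16:15-19:00.
Yuki ∩ Hana ∩ Quinn ∩ Callum ∩ Nikolai: 10:45-13:15, 16:15-18:25.
Yuki ∩ Hana ∩ Quinn ∩ Callum ∩ Nikolai ∩ Hiro: 10:45-11:25, 11:40-13:10, 16:15-18:10.
Yuki ∩ Hana ∩ Quinn ∩ Callum ∩ Nikolai ∩ Hiro ∩ Chen: 11:40-12:40, 16:15-18:10.
Summing the common windows: 60 + 115 = 175 minutes.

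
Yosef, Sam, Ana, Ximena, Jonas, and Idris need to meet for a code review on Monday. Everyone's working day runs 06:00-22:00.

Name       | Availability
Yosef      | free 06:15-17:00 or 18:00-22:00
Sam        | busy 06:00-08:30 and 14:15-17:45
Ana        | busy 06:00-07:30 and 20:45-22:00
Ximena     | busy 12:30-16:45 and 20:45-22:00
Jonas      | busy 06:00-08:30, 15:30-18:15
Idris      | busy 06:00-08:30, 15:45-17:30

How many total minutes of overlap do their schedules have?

390

Yosef free: 06:15-17:00, 18:00-22:00.
Sam free: 08:30-14:15, 17:45-22:00 (invert busy blocks within the working day).
Ana free: 07:30-20:45 (invert busy blocks within the working day).
Ximena free: 06:00-12:30, 16:45-20:45 (invert busy blocks within the working day).
Jonas free: 08:30-15:30, 18:15-22:00 (invert busy blocks within the working day).
Idris free: 08:30-15:45, 17:30-22:00 (invert busy blocks within the working day).
Yosef ∩ Sam: 08:30-14:15, 18:00-22:00.
Yosef ∩ Sam ∩ Ana: 08:30-14:15, 18:00-20:45.
Yosef ∩ Sam ∩ Ana ∩ Ximena: 08:30-12:30, 18:00-20:45.
Yosef ∩ Sam ∩ Ana ∩ Ximena ∩ Jonas: 08:30-12:30, 18:15-20:45.
Yosef ∩ Sam ∩ Ana ∩ Ximena ∩ Jonas ∩ Idris: 08:30-12:30, 18:15-20:45.
Summing the common windows: 240 + 150 = 390 minutes.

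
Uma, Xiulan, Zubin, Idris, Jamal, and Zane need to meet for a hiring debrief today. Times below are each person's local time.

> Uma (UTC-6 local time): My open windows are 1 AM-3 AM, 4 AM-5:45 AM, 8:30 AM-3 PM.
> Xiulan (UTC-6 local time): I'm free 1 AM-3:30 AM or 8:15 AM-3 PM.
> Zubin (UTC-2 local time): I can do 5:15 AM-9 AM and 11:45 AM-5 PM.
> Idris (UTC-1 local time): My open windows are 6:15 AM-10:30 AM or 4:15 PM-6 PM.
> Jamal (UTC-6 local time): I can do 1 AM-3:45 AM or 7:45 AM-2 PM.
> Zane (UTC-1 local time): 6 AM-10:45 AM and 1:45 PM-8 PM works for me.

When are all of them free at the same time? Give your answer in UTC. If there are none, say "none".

07:15-09:00, 17:15-19:00

Uma in UTC: 07:00-09:00, 10:00-11:45, 14:30-21:00 (add 6h to convert from UTC-6).
Xiulan in UTC: 07:00-09:30, 14:15-21:00 (add 6h to convert from UTC-6).
Zubin in UTC: 07:15-11:00, 13:45-19:00 (add 2h to convert from UTC-2).
Idris in UTC: 07:15-11:30, 17:15-19:00 (add 1h to convert from UTC-1).
Jamal in UTC: 07:00-09:45, 13:45-20:00 (add 6h to convert from UTC-6).
Zane in UTC: 07:00-11:45, 14:45-21:00 (add 1h to convert from UTC-1).
Uma ∩ Xiulan: 07:00-09:00, 14:30-21:00.
Uma ∩ Xiulan ∩ Zubin: 07:15-09:00, 14:30-19:00.
Uma ∩ Xiulan ∩ Zubin ∩ Idris: 07:15-09:00, 17:15-19:00.
Uma ∩ Xiulan ∩ Zubin ∩ Idris ∩ Jamal: 07:15-09:00, 17:15-19:00.
Uma ∩ Xiulan ∩ Zubin ∩ Idris ∩ Jamal ∩ Zane: 07:15-09:00, 17:15-19:00.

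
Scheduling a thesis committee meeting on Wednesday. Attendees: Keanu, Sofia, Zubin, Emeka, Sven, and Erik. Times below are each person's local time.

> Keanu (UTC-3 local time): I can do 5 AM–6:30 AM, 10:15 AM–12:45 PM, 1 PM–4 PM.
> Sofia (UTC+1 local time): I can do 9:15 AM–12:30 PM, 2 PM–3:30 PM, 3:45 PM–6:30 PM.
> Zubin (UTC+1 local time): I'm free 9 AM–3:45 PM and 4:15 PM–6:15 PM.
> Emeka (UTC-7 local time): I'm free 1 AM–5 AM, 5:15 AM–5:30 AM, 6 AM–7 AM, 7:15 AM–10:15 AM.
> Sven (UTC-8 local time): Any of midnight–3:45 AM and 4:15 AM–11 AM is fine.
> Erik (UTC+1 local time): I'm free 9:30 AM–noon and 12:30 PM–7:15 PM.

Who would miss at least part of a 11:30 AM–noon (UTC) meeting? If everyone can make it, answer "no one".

Keanu, Sofia, Sven

Keanu in UTC: 08:00-09:30, 13:15-15:45, 16:00-19:00 (add 3h to convert from UTC-3).
Sofia in UTC: 08:15-11:30, 13:00-14:30, 14:45-17:30 (subtract 1h to convert from UTC+1).
Zubin in UTC: 08:00-14:45, 15:15-17:15 (subtract 1h to convert from UTC+1).
Emeka in UTC: 08:00-12:00, 12:15-12:30, 13:00-14:00, 14:15-17:15 (add 7h to convert from UTC-7).
Sven in UTC: 08:00-11:45, 12:15-19:00 (add 8h to convert from UTC-8).
Erik in UTC: 08:30-11:00, 11:30-18:15 (subtract 1h to convert from UTC+1).
Keanu: not fully free for 11:30-12:00. Sofia: not fully free for 11:30-12:00. Zubin: free for 11:30-12:00. Emeka: free for 11:30-12:00. Sven: not fully free for 11:30-12:00. Erik: free for 11:30-12:00.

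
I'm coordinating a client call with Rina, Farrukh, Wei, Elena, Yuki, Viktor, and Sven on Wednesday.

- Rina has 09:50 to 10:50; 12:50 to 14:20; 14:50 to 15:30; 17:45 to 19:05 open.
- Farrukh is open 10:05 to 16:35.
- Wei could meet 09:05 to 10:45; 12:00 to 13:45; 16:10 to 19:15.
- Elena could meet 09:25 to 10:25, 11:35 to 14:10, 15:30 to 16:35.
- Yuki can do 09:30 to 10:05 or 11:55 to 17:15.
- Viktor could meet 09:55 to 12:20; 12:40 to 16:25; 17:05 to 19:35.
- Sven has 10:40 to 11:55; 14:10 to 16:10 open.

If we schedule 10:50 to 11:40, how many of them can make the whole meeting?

Farrukh, Viktor, and Sven can make the full 10:50-11:40 slot — that's 3.

3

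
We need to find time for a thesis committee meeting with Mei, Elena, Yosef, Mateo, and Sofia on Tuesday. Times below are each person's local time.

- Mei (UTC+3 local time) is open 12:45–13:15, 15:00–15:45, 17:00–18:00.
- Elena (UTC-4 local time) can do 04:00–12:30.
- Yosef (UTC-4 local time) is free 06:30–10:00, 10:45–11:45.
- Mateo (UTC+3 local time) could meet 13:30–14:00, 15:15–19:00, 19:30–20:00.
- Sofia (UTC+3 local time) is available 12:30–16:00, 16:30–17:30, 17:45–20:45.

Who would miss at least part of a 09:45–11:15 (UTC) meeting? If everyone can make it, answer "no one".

Mei in UTC: 09:45-10:15, 12:00-12:45, 14:00-15:00 (subtract 3h to convert from UTC+3).
Elena in UTC: 08:00-16:30 (add 4h to convert from UTC-4).
Yosef in UTC: 10:30-14:00, 14:45-15:45 (add 4h to convert from UTC-4).
Mateo in UTC: 10:30-11:00, 12:15-16:00, 16:30-17:00 (subtract 3h to convert from UTC+3).
Sofia in UTC: 09:30-13:00, 13:30-14:30, 14:45-17:45 (subtract 3h to convert from UTC+3).
Mei: not fully free for 09:45-11:15. Elena: free for 09:45-11:15. Yosef: not fully free for 09:45-11:15. Mateo: not fully free for 09:45-11:15. Sofia: free for 09:45-11:15.

Mateo, Mei, Yosef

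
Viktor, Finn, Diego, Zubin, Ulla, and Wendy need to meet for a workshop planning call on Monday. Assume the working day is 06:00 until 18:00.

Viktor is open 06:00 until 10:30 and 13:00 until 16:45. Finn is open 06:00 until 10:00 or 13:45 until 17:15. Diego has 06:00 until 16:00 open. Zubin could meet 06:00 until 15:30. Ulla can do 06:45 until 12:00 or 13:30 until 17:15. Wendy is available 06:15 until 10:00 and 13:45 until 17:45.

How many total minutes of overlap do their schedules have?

300

Viktor ∩ Finn: 06:00-10:00, 13:45-16:45.
Viktor ∩ Finn ∩ Diego: 06:00-10:00, 13:45-16:00.
Viktor ∩ Finn ∩ Diego ∩ Zubin: 06:00-10:00, 13:45-15:30.
Viktor ∩ Finn ∩ Diego ∩ Zubin ∩ Ulla: 06:45-10:00, 13:45-15:30.
Viktor ∩ Finn ∩ Diego ∩ Zubin ∩ Ulla ∩ Wendy: 06:45-10:00, 13:45-15:30.
So the common availability across everyone is 06:45-10:00, 13:45-15:30.
Summing the common windows: 195 + 105 = 300 minutes.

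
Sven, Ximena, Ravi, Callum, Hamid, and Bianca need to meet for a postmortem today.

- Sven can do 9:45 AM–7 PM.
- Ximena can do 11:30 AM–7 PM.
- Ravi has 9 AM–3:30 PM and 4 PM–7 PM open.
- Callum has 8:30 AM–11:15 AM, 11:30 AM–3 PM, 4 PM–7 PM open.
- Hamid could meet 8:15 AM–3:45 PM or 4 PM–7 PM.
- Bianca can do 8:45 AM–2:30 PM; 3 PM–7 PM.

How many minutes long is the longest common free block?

180

Sven ∩ Ximena: 11:30-19:00.
Sven ∩ Ximena ∩ Ravi: 11:30-15:30, 16:00-19:00.
Sven ∩ Ximena ∩ Ravi ∩ Callum: 11:30-15:00, 16:00-19:00.
Sven ∩ Ximena ∩ Ravi ∩ Callum ∩ Hamid: 11:30-15:00, 16:00-19:00.
Sven ∩ Ximena ∩ Ravi ∩ Callum ∩ Hamid ∩ Bianca: 11:30-14:30, 16:00-19:00.
Those are the intersection windows.
The longest is 11:30-14:30 at 180 minutes.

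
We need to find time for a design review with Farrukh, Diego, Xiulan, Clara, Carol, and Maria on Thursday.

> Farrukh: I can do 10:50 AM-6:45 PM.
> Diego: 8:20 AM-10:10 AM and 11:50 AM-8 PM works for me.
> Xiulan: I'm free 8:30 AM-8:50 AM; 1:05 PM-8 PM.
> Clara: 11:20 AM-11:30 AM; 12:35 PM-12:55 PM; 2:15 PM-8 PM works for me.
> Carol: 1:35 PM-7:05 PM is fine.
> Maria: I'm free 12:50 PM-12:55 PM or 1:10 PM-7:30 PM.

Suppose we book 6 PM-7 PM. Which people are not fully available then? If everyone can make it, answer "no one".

Farrukh: not fully free for 18:00-19:00. Diego: free for 18:00-19:00. Xiulan: free for 18:00-19:00. Clara: free for 18:00-19:00. Carol: free for 18:00-19:00. Maria: free for 18:00-19:00.

Farrukh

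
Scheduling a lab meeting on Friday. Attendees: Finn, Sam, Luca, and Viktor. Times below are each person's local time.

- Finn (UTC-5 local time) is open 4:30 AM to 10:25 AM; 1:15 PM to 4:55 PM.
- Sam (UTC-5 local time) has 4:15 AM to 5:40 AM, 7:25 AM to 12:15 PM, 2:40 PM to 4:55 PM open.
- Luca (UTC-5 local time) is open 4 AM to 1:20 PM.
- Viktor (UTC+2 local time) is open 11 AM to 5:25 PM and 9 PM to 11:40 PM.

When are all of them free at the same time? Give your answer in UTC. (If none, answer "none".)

09:30-10:40, 12:25-15:25

Finn in UTC: 09:30-15:25, 18:15-21:55 (add 5h to convert from UTC-5).
Sam in UTC: 09:15-10:40, 12:25-17:15, 19:40-21:55 (add 5h to convert from UTC-5).
Luca in UTC: 09:00-18:20 (add 5h to convert from UTC-5).
Viktor in UTC: 09:00-15:25, 19:00-21:40 (subtract 2h to convert from UTC+2).
Finn ∩ Sam: 09:30-10:40, 12:25-15:25, 19:40-21:55.
Finn ∩ Sam ∩ Luca: 09:30-10:40, 12:25-15:25.
Finn ∩ Sam ∩ Luca ∩ Viktor: 09:30-10:40, 12:25-15:25.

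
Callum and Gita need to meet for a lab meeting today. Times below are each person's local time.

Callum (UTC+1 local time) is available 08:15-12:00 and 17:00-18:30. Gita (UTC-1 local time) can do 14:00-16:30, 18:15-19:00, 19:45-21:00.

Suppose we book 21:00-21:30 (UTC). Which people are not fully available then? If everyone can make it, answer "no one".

Callum

Callum in UTC: 07:15-11:00, 16:00-17:30 (subtract 1h to convert from UTC+1).
Gita in UTC: 15:00-17:30, 19:15-20:00, 20:45-22:00 (add 1h to convert from UTC-1).
Callum: not fully free for 21:00-21:30. Gita: free for 21:00-21:30.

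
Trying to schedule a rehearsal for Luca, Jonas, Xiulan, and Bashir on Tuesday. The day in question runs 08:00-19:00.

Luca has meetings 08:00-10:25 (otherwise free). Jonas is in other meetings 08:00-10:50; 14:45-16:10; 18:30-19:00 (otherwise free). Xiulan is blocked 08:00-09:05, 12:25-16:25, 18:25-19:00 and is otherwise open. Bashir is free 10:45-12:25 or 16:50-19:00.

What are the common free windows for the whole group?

Luca free: 10:25-19:00 (invert busy blocks within the working day).
Jonas free: 10:50-14:45, 16:10-18:30 (invert busy blocks within the working day).
Xiulan free: 09:05-12:25, 16:25-18:25 (invert busy blocks within the working day).
Bashir free: 10:45-12:25, 16:50-19:00.
Luca ∩ Jonas: 10:50-14:45, 16:10-18:30.
Luca ∩ Jonas ∩ Xiulan: 10:50-12:25, 16:25-18:25.
Luca ∩ Jonas ∩ Xiulan ∩ Bashir: 10:50-12:25, 16:50-18:25.

10:50-12:25, 16:50-18:25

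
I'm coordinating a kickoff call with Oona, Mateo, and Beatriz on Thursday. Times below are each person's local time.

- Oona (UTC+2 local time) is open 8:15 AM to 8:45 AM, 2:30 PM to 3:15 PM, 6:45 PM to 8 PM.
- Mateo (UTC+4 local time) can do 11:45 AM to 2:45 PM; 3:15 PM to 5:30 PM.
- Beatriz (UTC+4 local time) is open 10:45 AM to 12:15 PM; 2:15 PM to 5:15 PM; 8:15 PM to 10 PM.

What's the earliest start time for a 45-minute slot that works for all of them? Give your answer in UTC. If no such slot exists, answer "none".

12:30

Oona in UTC: 06:15-06:45, 12:30-13:15, 16:45-18:00 (subtract 2h to convert from UTC+2).
Mateo in UTC: 07:45-10:45, 11:15-13:30 (subtract 4h to convert from UTC+4).
Beatriz in UTC: 06:45-08:15, 10:15-13:15, 16:15-18:00 (subtract 4h to convert from UTC+4).
Oona ∩ Mateo: 12:30-13:15.
Oona ∩ Mateo ∩ Beatriz: 12:30-13:15.
The first common window of at least 45 minutes is 12:30-13:15, so the earliest start is 12:30.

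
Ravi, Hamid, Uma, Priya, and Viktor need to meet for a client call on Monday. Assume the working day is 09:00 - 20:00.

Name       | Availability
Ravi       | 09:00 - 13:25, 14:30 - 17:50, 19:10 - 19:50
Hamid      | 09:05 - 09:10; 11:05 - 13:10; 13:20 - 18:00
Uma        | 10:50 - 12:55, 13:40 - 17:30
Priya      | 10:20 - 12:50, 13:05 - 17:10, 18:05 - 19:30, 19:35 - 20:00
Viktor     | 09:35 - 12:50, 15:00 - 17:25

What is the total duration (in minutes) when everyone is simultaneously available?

235

Ravi ∩ Hamid: 09:05-09:10, 11:05-13:10, 13:20-13:25, 14:30-17:50.
Ravi ∩ Hamid ∩ Uma: 11:05-12:55, 14:30-17:30.
Ravi ∩ Hamid ∩ Uma ∩ Priya: 11:05-12:50, 14:30-17:10.
Ravi ∩ Hamid ∩ Uma ∩ Priya ∩ Viktor: 11:05-12:50, 15:00-17:10.
Summing the common windows: 105 + 130 = 235 minutes.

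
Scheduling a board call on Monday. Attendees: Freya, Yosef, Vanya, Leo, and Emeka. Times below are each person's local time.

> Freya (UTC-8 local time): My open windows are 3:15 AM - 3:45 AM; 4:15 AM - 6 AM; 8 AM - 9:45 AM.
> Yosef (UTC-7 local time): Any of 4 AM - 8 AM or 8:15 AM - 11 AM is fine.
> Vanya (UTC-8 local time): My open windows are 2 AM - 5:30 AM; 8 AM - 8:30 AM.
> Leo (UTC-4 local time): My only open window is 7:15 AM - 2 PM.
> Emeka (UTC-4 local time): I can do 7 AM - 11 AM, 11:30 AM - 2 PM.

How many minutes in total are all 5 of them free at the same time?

Freya in UTC: 11:15-11:45, 12:15-14:00, 16:00-17:45 (add 8h to convert from UTC-8).
Yosef in UTC: 11:00-15:00, 15:15-18:00 (add 7h to convert from UTC-7).
Vanya in UTC: 10:00-13:30, 16:00-16:30 (add 8h to convert from UTC-8).
Leo in UTC: 11:15-18:00 (add 4h to convert from UTC-4).
Emeka in UTC: 11:00-15:00, 15:30-18:00 (add 4h to convert from UTC-4).
Freya ∩ Yosef: 11:15-11:45, 12:15-14:00, 16:00-17:45.
Freya ∩ Yosef ∩ Vanya: 11:15-11:45, 12:15-13:30, 16:00-16:30.
Freya ∩ Yosef ∩ Vanya ∩ Leo: 11:15-11:45, 12:15-13:30, 16:00-16:30.
Freya ∩ Yosef ∩ Vanya ∩ Leo ∩ Emeka: 11:15-11:45, 12:15-13:30, 16:00-16:30.
Summing the common windows: 30 + 75 + 30 = 135 minutes.

135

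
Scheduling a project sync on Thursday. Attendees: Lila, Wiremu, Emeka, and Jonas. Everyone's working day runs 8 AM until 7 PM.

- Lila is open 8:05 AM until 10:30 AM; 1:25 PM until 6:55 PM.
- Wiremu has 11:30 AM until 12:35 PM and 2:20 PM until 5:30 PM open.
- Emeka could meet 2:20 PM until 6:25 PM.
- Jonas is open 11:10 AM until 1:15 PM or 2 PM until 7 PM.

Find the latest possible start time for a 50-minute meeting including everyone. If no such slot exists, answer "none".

16:40

Lila ∩ Wiremu: 14:20-17:30.
Lila ∩ Wiremu ∩ Emeka: 14:20-17:30.
Lila ∩ Wiremu ∩ Emeka ∩ Jonas: 14:20-17:30.
Those are the intersection windows.
The last common window of at least 50 minutes is 14:20-17:30; a 50-minute meeting can start as late as 16:40 and still end by 17:30.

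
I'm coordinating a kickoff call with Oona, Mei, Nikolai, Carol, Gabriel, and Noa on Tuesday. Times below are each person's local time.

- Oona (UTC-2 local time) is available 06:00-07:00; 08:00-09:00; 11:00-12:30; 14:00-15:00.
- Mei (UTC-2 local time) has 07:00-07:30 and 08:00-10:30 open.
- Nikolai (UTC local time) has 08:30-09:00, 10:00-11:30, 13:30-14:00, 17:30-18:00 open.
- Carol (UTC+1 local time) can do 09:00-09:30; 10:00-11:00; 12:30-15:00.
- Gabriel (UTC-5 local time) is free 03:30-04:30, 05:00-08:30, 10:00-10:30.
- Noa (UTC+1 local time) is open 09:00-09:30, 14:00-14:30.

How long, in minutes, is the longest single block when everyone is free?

0

Oona in UTC: 08:00-09:00, 10:00-11:00, 13:00-14:30, 16:00-17:00 (add 2h to convert from UTC-2).
Mei in UTC: 09:00-09:30, 10:00-12:30 (add 2h to convert from UTC-2).
Nikolai in UTC: 08:30-09:00, 10:00-11:30, 13:30-14:00, 17:30-18:00.
Carol in UTC: 08:00-08:30, 09:00-10:00, 11:30-14:00 (subtract 1h to convert from UTC+1).
Gabriel in UTC: 08:30-09:30, 10:00-13:30, 15:00-15:30 (add 5h to convert from UTC-5).
Noa in UTC: 08:00-08:30, 13:00-13:30 (subtract 1h to convert from UTC+1).
Oona ∩ Mei: 10:00-11:00.
Oona ∩ Mei ∩ Nikolai: 10:00-11:00.
Oona ∩ Mei ∩ Nikolai ∩ Carol: ∅.
Oona ∩ Mei ∩ Nikolai ∩ Carol ∩ Gabriel: ∅.
Oona ∩ Mei ∩ Nikolai ∩ Carol ∩ Gabriel ∩ Noa: ∅.
There is no time when everyone is free.
No common window exists, so the longest block is 0 minutes.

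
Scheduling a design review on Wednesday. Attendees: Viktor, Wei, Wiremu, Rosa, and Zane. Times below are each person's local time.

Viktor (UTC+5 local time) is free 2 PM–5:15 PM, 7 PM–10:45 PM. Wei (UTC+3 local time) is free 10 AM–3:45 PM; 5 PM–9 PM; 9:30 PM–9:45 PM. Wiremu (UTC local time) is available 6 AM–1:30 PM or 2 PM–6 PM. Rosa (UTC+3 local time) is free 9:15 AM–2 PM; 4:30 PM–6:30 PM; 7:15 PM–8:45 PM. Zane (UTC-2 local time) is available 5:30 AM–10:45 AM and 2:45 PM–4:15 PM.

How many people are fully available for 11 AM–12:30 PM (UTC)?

3

Viktor in UTC: 09:00-12:15, 14:00-17:45 (subtract 5h to convert from UTC+5).
Wei in UTC: 07:00-12:45, 14:00-18:00, 18:30-18:45 (subtract 3h to convert from UTC+3).
Wiremu in UTC: 06:00-13:30, 14:00-18:00.
Rosa in UTC: 06:15-11:00, 13:30-15:30, 16:15-17:45 (subtract 3h to convert from UTC+3).
Zane in UTC: 07:30-12:45, 16:45-18:15 (add 2h to convert from UTC-2).
Wei, Wiremu, and Zane can make the full 11:00-12:30 slot — that's 3.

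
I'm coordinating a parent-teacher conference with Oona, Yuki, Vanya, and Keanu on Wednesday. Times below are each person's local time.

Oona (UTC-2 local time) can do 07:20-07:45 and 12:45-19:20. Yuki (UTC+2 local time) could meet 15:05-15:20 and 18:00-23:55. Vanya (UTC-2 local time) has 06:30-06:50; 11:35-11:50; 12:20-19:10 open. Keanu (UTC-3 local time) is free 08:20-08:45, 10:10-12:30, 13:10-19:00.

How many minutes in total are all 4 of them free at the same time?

300

Oona in UTC: 09:20-09:45, 14:45-21:20 (add 2h to convert from UTC-2).
Yuki in UTC: 13:05-13:20, 16:00-21:55 (subtract 2h to convert from UTC+2).
Vanya in UTC: 08:30-08:50, 13:35-13:50, 14:20-21:10 (add 2h to convert from UTC-2).
Keanu in UTC: 11:20-11:45, 13:10-15:30, 16:10-22:00 (add 3h to convert from UTC-3).
Oona ∩ Yuki: 16:00-21:20.
Oona ∩ Yuki ∩ Vanya: 16:00-21:10.
Oona ∩ Yuki ∩ Vanya ∩ Keanu: 16:10-21:10.
Those are the intersection windows.
That's a single block of 300 minutes.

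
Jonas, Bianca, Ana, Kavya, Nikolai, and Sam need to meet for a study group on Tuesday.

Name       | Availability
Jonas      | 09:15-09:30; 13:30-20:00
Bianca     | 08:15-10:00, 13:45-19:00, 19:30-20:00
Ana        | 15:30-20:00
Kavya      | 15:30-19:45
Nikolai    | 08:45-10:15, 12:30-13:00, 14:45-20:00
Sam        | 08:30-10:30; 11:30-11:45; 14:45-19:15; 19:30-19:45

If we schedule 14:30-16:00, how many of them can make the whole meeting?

2

Jonas and Bianca can make the full 14:30-16:00 slot — that's 2.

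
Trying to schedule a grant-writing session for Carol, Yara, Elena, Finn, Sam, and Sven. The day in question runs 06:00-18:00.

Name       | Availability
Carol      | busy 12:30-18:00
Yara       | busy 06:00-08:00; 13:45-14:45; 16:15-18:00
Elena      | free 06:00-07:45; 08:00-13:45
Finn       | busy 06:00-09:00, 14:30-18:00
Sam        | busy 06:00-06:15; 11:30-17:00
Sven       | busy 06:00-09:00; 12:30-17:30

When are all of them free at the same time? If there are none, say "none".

09:00-11:30

Carol free: 06:00-12:30 (invert busy blocks within the working day).
Yara free: 08:00-13:45, 14:45-16:15 (invert busy blocks within the working day).
Elena free: 06:00-07:45, 08:00-13:45.
Finn free: 09:00-14:30 (invert busy blocks within the working day).
Sam free: 06:15-11:30, 17:00-18:00 (invert busy blocks within the working day).
Sven free: 09:00-12:30, 17:30-18:00 (invert busy blocks within the working day).
Carol ∩ Yara: 08:00-12:30.
Carol ∩ Yara ∩ Elena: 08:00-12:30.
Carol ∩ Yara ∩ Elena ∩ Finn: 09:00-12:30.
Carol ∩ Yara ∩ Elena ∩ Finn ∩ Sam: 09:00-11:30.
Carol ∩ Yara ∩ Elena ∩ Finn ∩ Sam ∩ Sven: 09:00-11:30.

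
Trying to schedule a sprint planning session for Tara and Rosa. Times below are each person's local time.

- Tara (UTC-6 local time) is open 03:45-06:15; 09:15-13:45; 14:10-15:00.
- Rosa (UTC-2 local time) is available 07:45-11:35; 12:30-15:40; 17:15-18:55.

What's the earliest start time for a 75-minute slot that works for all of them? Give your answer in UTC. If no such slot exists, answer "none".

Tara in UTC: 09:45-12:15, 15:15-19:45, 20:10-21:00 (add 6h to convert from UTC-6).
Rosa in UTC: 09:45-13:35, 14:30-17:40, 19:15-20:55 (add 2h to convert from UTC-2).
Tara ∩ Rosa: 09:45-12:15, 15:15-17:40, 19:15-19:45, 20:10-20:55.
The first common window of at least 75 minutes is 09:45-12:15, so the earliest start is 09:45.

09:45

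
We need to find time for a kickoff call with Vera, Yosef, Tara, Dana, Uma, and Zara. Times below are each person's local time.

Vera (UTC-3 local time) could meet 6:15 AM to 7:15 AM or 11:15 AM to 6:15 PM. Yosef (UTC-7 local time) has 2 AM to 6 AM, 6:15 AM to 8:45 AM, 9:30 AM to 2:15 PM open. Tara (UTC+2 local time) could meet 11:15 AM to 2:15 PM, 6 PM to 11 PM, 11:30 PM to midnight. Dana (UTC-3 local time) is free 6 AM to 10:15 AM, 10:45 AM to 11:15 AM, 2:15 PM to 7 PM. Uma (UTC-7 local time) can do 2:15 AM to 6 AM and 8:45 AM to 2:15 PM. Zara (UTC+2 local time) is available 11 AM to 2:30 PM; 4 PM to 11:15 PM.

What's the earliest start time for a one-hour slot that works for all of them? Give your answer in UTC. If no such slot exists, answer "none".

Vera in UTC: 09:15-10:15, 14:15-21:15 (add 3h to convert from UTC-3).
Yosef in UTC: 09:00-13:00, 13:15-15:45, 16:30-21:15 (add 7h to convert from UTC-7).
Tara in UTC: 09:15-12:15, 16:00-21:00, 21:30-22:00 (subtract 2h to convert from UTC+2).
Dana in UTC: 09:00-13:15, 13:45-14:15, 17:15-22:00 (add 3h to convert from UTC-3).
Uma in UTC: 09:15-13:00, 15:45-21:15 (add 7h to convert from UTC-7).
Zara in UTC: 09:00-12:30, 14:00-21:15 (subtract 2h to convert from UTC+2).
Vera ∩ Yosef: 09:15-10:15, 14:15-15:45, 16:30-21:15.
Vera ∩ Yosef ∩ Tara: 09:15-10:15, 16:30-21:00.
Vera ∩ Yosef ∩ Tara ∩ Dana: 09:15-10:15, 17:15-21:00.
Vera ∩ Yosef ∩ Tara ∩ Dana ∩ Uma: 09:15-10:15, 17:15-21:00.
Vera ∩ Yosef ∩ Tara ∩ Dana ∩ Uma ∩ Zara: 09:15-10:15, 17:15-21:00.
Those are the intersection windows.
The first common window of at least 60 minutes is 09:15-10:15, so the earliest start is 09:15.

09:15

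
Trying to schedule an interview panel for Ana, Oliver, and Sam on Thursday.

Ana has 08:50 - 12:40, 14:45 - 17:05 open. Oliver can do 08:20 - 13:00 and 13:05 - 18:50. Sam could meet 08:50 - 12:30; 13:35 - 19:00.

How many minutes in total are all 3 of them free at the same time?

Ana ∩ Oliver: 08:50-12:40, 14:45-17:05.
Ana ∩ Oliver ∩ Sam: 08:50-12:30, 14:45-17:05.
So the common availability across everyone is 08:50-12:30, 14:45-17:05.
Summing the common windows: 220 + 140 = 360 minutes.

360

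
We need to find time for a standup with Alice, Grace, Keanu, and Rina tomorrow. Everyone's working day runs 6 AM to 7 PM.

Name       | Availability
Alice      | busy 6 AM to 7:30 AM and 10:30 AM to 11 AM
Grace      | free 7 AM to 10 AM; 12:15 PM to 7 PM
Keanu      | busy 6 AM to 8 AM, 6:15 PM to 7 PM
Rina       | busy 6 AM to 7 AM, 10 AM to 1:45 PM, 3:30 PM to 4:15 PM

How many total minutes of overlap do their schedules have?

Alice free: 07:30-10:30, 11:00-19:00 (invert busy blocks within the working day).
Grace free: 07:00-10:00, 12:15-19:00.
Keanu free: 08:00-18:15 (invert busy blocks within the working day).
Rina free: 07:00-10:00, 13:45-15:30, 16:15-19:00 (invert busy blocks within the working day).
Alice ∩ Grace: 07:30-10:00, 12:15-19:00.
Alice ∩ Grace ∩ Keanu: 08:00-10:00, 12:15-18:15.
Alice ∩ Grace ∩ Keanu ∩ Rina: 08:00-10:00, 13:45-15:30, 16:15-18:15.
Those are the intersection windows.
Summing the common windows: 120 + 105 + 120 = 345 minutes.

345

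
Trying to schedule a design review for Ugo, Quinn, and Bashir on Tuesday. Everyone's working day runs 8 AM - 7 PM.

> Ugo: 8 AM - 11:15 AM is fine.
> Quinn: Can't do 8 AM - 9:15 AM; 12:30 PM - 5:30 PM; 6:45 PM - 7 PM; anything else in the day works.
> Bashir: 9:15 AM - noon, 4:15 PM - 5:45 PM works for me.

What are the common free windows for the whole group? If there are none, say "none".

09:15-11:15

Ugo free: 08:00-11:15.
Quinn free: 09:15-12:30, 17:30-18:45 (invert busy blocks within the working day).
Bashir free: 09:15-12:00, 16:15-17:45.
Ugo ∩ Quinn: 09:15-11:15.
Ugo ∩ Quinn ∩ Bashir: 09:15-11:15.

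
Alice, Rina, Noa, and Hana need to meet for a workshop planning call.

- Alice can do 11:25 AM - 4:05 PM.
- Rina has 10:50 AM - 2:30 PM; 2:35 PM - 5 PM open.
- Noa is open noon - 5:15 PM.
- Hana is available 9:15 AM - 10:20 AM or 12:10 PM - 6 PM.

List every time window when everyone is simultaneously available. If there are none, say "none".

Alice ∩ Rina: 11:25-14:30, 14:35-16:05.
Alice ∩ Rina ∩ Noa: 12:00-14:30, 14:35-16:05.
Alice ∩ Rina ∩ Noa ∩ Hana: 12:10-14:30, 14:35-16:05.

12:10-14:30, 14:35-16:05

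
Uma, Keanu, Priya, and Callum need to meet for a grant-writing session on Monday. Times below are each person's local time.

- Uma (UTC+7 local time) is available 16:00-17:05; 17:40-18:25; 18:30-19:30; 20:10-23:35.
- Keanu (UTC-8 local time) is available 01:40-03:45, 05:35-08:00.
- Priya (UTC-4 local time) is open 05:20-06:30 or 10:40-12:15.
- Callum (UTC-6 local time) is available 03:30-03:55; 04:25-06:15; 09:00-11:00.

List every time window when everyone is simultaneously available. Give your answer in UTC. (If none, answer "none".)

09:40-09:55, 15:00-16:00

Uma in UTC: 09:00-10:05, 10:40-11:25, 11:30-12:30, 13:10-16:35 (subtract 7h to convert from UTC+7).
Keanu in UTC: 09:40-11:45, 13:35-16:00 (add 8h to convert from UTC-8).
Priya in UTC: 09:20-10:30, 14:40-16:15 (add 4h to convert from UTC-4).
Callum in UTC: 09:30-09:55, 10:25-12:15, 15:00-17:00 (add 6h to convert from UTC-6).
Uma ∩ Keanu: 09:40-10:05, 10:40-11:25, 11:30-11:45, 13:35-16:00.
Uma ∩ Keanu ∩ Priya: 09:40-10:05, 14:40-16:00.
Uma ∩ Keanu ∩ Priya ∩ Callum: 09:40-09:55, 15:00-16:00.
Those are the intersection windows.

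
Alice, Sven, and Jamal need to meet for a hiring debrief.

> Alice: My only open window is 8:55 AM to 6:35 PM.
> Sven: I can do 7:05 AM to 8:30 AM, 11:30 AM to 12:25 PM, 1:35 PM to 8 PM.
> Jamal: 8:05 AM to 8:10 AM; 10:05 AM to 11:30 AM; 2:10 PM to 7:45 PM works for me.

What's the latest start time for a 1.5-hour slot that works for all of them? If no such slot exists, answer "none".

17:05

Alice ∩ Sven: 11:30-12:25, 13:35-18:35.
Alice ∩ Sven ∩ Jamal: 14:10-18:35.
The last common window of at least 90 minutes is 14:10-18:35; a 90-minute meeting can start as late as 17:05 and still end by 18:35.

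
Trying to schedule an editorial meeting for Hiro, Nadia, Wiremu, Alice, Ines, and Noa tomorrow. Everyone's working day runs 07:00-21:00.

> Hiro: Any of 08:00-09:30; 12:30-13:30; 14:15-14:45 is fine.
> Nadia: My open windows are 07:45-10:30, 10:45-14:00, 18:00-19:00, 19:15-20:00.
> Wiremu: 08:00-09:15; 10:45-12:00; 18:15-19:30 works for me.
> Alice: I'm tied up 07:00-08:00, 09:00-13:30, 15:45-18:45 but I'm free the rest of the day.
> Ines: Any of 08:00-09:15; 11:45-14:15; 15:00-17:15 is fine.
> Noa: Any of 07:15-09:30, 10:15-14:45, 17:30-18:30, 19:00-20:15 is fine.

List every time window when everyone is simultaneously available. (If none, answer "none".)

Hiro free: 08:00-09:30, 12:30-13:30, 14:15-14:45.
Nadia free: 07:45-10:30, 10:45-14:00, 18:00-19:00, 19:15-20:00.
Wiremu free: 08:00-09:15, 10:45-12:00, 18:15-19:30.
Alice free: 08:00-09:00, 13:30-15:45, 18:45-21:00 (invert busy blocks within the working day).
Ines free: 08:00-09:15, 11:45-14:15, 15:00-17:15.
Noa free: 07:15-09:30, 10:15-14:45, 17:30-18:30, 19:00-20:15.
Hiro ∩ Nadia: 08:00-09:30, 12:30-13:30.
Hiro ∩ Nadia ∩ Wiremu: 08:00-09:15.
Hiro ∩ Nadia ∩ Wiremu ∩ Alice: 08:00-09:00.
Hiro ∩ Nadia ∩ Wiremu ∩ Alice ∩ Ines: 08:00-09:00.
Hiro ∩ Nadia ∩ Wiremu ∩ Alice ∩ Ines ∩ Noa: 08:00-09:00.

08:00-09:00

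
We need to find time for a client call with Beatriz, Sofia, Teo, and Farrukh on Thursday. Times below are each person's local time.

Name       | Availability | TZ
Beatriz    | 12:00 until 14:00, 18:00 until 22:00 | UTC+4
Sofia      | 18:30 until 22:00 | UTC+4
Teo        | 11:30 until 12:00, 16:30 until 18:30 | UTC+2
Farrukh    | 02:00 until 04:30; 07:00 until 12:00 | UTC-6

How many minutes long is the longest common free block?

Beatriz in UTC: 08:00-10:00, 14:00-18:00 (subtract 4h to convert from UTC+4).
Sofia in UTC: 14:30-18:00 (subtract 4h to convert from UTC+4).
Teo in UTC: 09:30-10:00, 14:30-16:30 (subtract 2h to convert from UTC+2).
Farrukh in UTC: 08:00-10:30, 13:00-18:00 (add 6h to convert from UTC-6).
Beatriz ∩ Sofia: 14:30-18:00.
Beatriz ∩ Sofia ∩ Teo: 14:30-16:30.
Beatriz ∩ Sofia ∩ Teo ∩ Farrukh: 14:30-16:30.
So the common availability across everyone is 14:30-16:30.
The longest is 14:30-16:30 at 120 minutes.

120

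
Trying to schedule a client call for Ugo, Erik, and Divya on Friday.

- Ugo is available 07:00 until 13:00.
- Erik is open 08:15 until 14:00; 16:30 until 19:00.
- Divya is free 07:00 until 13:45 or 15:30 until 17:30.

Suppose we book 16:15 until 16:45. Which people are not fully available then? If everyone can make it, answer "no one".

Erik, Ugo

Ugo: not fully free for 16:15-16:45. Erik: not fully free for 16:15-16:45. Divya: free for 16:15-16:45.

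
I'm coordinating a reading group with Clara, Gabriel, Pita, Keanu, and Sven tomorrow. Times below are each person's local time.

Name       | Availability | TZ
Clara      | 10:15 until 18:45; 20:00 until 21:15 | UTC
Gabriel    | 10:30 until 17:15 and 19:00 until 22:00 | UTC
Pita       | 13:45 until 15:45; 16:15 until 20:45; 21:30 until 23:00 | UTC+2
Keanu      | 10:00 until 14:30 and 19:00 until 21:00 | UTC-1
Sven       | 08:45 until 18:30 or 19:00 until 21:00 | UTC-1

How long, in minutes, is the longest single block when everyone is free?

Clara in UTC: 10:15-18:45, 20:00-21:15.
Gabriel in UTC: 10:30-17:15, 19:00-22:00.
Pita in UTC: 11:45-13:45, 14:15-18:45, 19:30-21:00 (subtract 2h to convert from UTC+2).
Keanu in UTC: 11:00-15:30, 20:00-22:00 (add 1h to convert from UTC-1).
Sven in UTC: 09:45-19:30, 20:00-22:00 (add 1h to convert from UTC-1).
Clara ∩ Gabriel: 10:30-17:15, 20:00-21:15.
Clara ∩ Gabriel ∩ Pita: 11:45-13:45, 14:15-17:15, 20:00-21:00.
Clara ∩ Gabriel ∩ Pita ∩ Keanu: 11:45-13:45, 14:15-15:30, 20:00-21:00.
Clara ∩ Gabriel ∩ Pita ∩ Keanu ∩ Sven: 11:45-13:45, 14:15-15:30, 20:00-21:00.
The longest is 11:45-13:45 at 120 minutes.

120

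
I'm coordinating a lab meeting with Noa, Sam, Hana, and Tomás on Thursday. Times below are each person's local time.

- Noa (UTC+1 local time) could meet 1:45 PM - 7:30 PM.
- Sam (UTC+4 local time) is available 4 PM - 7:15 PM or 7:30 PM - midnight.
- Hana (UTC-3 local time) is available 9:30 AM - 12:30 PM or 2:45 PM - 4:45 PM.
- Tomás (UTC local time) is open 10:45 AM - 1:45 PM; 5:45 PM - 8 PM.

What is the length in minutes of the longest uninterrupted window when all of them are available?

Noa in UTC: 12:45-18:30 (subtract 1h to convert from UTC+1).
Sam in UTC: 12:00-15:15, 15:30-20:00 (subtract 4h to convert from UTC+4).
Hana in UTC: 12:30-15:30, 17:45-19:45 (add 3h to convert from UTC-3).
Tomás in UTC: 10:45-13:45, 17:45-20:00.
Noa ∩ Sam: 12:45-15:15, 15:30-18:30.
Noa ∩ Sam ∩ Hana: 12:45-15:15, 17:45-18:30.
Noa ∩ Sam ∩ Hana ∩ Tomás: 12:45-13:45, 17:45-18:30.
The longest is 12:45-13:45 at 60 minutes.

60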